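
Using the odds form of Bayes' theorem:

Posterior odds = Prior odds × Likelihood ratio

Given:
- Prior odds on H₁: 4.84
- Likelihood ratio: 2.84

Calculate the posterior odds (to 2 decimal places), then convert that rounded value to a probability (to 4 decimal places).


Step 1: Calculate posterior odds
Posterior odds = Prior odds × LR
               = 4.84 × 2.84
               = 13.75

Step 2: Convert to probability
P(H₁|E) = Posterior odds / (1 + Posterior odds)
       = 13.75 / (1 + 13.75)
       = 13.75 / 14.75
       = 0.9322

The evidence increased P(H₁) from 0.8288 to 0.9322.


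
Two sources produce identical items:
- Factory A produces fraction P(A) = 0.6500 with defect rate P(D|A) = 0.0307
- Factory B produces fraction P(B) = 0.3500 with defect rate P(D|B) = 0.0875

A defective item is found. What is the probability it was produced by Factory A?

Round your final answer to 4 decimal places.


Let A = from Factory A, D = defective

Given:
- P(A) = 0.6500, P(B) = 0.3500
- P(D|A) = 0.0307, P(D|B) = 0.0875

Step 1: Find P(D)
P(D) = P(D|A)P(A) + P(D|B)P(B)
     = 0.0307 × 0.6500 + 0.0875 × 0.3500
     = 0.01995500 + 0.03062500
     = 0.05058000

Step 2: Apply Bayes' theorem
P(A|D) = P(D|A)P(A) / P(D)
       = 0.01995500 / 0.05058000
       = 0.3945


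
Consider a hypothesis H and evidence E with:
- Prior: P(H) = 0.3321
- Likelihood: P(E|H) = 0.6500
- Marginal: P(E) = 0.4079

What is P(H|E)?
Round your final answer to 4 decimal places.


Using Bayes' theorem:

P(H|E) = P(E|H) × P(H) / P(E)
       = 0.6500 × 0.3321 / 0.4079
       = 0.21586500 / 0.4079
       = 0.5292

The evidence strengthens our belief in H.
Prior: 0.3321 → Posterior: 0.5292


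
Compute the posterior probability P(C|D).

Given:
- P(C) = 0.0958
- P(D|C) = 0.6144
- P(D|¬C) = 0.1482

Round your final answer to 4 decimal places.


Bayes' theorem: P(C|D) = P(D|C) × P(C) / P(D)

Step 1: Calculate P(D) using law of total probability
P(D) = P(D|C)P(C) + P(D|¬C)P(¬C)
     = 0.6144 × 0.0958 + 0.1482 × 0.9042
     = 0.05885952 + 0.13400244
     = 0.19286196

Step 2: Apply Bayes' theorem
P(C|D) = P(D|C) × P(C) / P(D)
       = 0.05885952 / 0.19286196
       = 0.3052


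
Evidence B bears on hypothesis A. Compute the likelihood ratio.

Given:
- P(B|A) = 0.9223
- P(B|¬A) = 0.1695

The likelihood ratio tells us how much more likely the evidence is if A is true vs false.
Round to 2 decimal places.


Likelihood Ratio (LR) = P(B|A) / P(B|¬A)

LR = 0.9223 / 0.1695
   = 5.44

The evidence is 5.44 times more likely if A is true than if A is false.
LR > 1, so observing B raises the odds in favor of A.


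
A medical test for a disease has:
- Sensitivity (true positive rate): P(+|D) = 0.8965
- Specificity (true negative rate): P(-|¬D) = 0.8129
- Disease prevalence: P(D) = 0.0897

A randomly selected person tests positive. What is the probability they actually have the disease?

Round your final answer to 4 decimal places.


Let D = has disease, + = positive test

Given:
- P(D) = 0.0897 (prevalence)
- P(+|D) = 0.8965 (sensitivity)
- P(-|¬D) = 0.8129 (specificity)
- P(+|¬D) = 0.1871 (false positive rate = 1 - specificity)

Step 1: Find P(+)
P(+) = P(+|D)P(D) + P(+|¬D)P(¬D)
     = 0.8965 × 0.0897 + 0.1871 × 0.9103
     = 0.08041605 + 0.17031713
     = 0.25073318

Step 2: Apply Bayes' theorem for P(D|+)
P(D|+) = P(+|D)P(D) / P(+)
       = 0.08041605 / 0.25073318
       = 0.3207


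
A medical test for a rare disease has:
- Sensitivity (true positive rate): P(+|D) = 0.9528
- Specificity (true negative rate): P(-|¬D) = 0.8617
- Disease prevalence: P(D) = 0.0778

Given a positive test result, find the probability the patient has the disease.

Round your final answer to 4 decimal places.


Let D = has disease, + = positive test

Given:
- P(D) = 0.0778 (prevalence)
- P(+|D) = 0.9528 (sensitivity)
- P(-|¬D) = 0.8617 (specificity)
- P(+|¬D) = 0.1383 (false positive rate = 1 - specificity)

Step 1: Find P(+)
P(+) = P(+|D)P(D) + P(+|¬D)P(¬D)
     = 0.9528 × 0.0778 + 0.1383 × 0.9222
     = 0.07412784 + 0.12754026
     = 0.20166810

Step 2: Apply Bayes' theorem for P(D|+)
P(D|+) = P(+|D)P(D) / P(+)
       = 0.07412784 / 0.20166810
       = 0.3676


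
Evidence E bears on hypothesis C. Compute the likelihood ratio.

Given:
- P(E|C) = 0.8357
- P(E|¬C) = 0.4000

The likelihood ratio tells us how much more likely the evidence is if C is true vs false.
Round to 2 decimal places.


Likelihood Ratio (LR) = P(E|C) / P(E|¬C)

LR = 0.8357 / 0.4000
   = 2.09

The evidence is 2.09 times more likely if C is true than if C is false.
LR > 1, so observing E raises the odds in favor of C.


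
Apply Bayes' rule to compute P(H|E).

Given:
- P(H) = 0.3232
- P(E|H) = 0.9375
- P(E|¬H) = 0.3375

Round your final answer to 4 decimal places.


Bayes' theorem: P(H|E) = P(E|H) × P(H) / P(E)

Step 1: Calculate P(E) using law of total probability
P(E) = P(E|H)P(H) + P(E|¬H)P(¬H)
     = 0.9375 × 0.3232 + 0.3375 × 0.6768
     = 0.30300000 + 0.22842000
     = 0.53142000

Step 2: Apply Bayes' theorem
P(H|E) = P(E|H) × P(H) / P(E)
       = 0.30300000 / 0.53142000
       = 0.5702


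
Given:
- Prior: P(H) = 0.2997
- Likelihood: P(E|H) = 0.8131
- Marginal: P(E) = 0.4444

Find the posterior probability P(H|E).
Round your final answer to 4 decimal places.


Using Bayes' theorem:

P(H|E) = P(E|H) × P(H) / P(E)
       = 0.8131 × 0.2997 / 0.4444
       = 0.24368607 / 0.4444
       = 0.5483

The evidence strengthens our belief in H.
Prior: 0.2997 → Posterior: 0.5483


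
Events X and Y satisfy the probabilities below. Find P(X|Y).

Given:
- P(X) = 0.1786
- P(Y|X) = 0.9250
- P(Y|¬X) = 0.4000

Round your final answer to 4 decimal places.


Bayes' theorem: P(X|Y) = P(Y|X) × P(X) / P(Y)

Step 1: Calculate P(Y) using law of total probability
P(Y) = P(Y|X)P(X) + P(Y|¬X)P(¬X)
     = 0.9250 × 0.1786 + 0.4000 × 0.8214
     = 0.16520500 + 0.32856000
     = 0.49376500

Step 2: Apply Bayes' theorem
P(X|Y) = P(Y|X) × P(X) / P(Y)
       = 0.16520500 / 0.49376500
       = 0.3346


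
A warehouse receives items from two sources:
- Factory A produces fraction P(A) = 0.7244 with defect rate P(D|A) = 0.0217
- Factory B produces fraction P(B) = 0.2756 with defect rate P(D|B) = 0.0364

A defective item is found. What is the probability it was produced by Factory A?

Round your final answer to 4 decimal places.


Let A = from Factory A, D = defective

Given:
- P(A) = 0.7244, P(B) = 0.2756
- P(D|A) = 0.0217, P(D|B) = 0.0364

Step 1: Find P(D)
P(D) = P(D|A)P(A) + P(D|B)P(B)
     = 0.0217 × 0.7244 + 0.0364 × 0.2756
     = 0.01571948 + 0.01003184
     = 0.02575132

Step 2: Apply Bayes' theorem
P(A|D) = P(D|A)P(A) / P(D)
       = 0.01571948 / 0.02575132
       = 0.6104


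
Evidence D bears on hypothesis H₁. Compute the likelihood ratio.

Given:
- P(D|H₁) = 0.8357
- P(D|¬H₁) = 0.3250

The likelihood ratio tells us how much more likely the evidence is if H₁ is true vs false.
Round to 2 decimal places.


Likelihood Ratio (LR) = P(D|H₁) / P(D|¬H₁)

LR = 0.8357 / 0.3250
   = 2.57

The evidence is 2.57 times more likely if H₁ is true than if H₁ is false.
LR > 1, so observing D raises the odds in favor of H₁.


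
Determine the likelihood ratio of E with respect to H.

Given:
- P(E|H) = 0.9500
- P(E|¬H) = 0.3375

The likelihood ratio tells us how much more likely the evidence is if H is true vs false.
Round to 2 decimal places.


Likelihood Ratio (LR) = P(E|H) / P(E|¬H)

LR = 0.9500 / 0.3375
   = 2.81

The evidence is 2.81 times more likely if H is true than if H is false.
Because LR exceeds 1, E is evidence for H.


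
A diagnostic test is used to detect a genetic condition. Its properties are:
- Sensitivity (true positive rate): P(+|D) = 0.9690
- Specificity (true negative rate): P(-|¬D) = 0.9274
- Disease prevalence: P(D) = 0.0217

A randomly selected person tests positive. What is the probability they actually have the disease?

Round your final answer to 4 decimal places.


Let D = has disease, + = positive test

Given:
- P(D) = 0.0217 (prevalence)
- P(+|D) = 0.9690 (sensitivity)
- P(-|¬D) = 0.9274 (specificity)
- P(+|¬D) = 0.0726 (false positive rate = 1 - specificity)

Step 1: Find P(+)
P(+) = P(+|D)P(D) + P(+|¬D)P(¬D)
     = 0.9690 × 0.0217 + 0.0726 × 0.9783
     = 0.02102730 + 0.07102458
     = 0.09205188

Step 2: Apply Bayes' theorem for P(D|+)
P(D|+) = P(+|D)P(D) / P(+)
       = 0.02102730 / 0.09205188
       = 0.2284


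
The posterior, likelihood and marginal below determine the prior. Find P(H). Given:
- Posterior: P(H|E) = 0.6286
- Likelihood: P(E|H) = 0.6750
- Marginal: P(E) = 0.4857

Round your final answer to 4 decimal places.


From Bayes' theorem: P(H|E) = P(E|H) × P(H) / P(E)

Rearranging for P(H):
P(H) = P(H|E) × P(E) / P(E|H)
     = 0.6286 × 0.4857 / 0.6750
     = 0.30531102 / 0.6750
     = 0.4523


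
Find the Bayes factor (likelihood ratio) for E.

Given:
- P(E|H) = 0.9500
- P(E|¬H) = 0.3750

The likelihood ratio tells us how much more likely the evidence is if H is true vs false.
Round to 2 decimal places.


Likelihood Ratio (LR) = P(E|H) / P(E|¬H)

LR = 0.9500 / 0.3750
   = 2.53

The evidence is 2.53 times more likely if H is true than if H is false.
Because LR exceeds 1, E is evidence for H.


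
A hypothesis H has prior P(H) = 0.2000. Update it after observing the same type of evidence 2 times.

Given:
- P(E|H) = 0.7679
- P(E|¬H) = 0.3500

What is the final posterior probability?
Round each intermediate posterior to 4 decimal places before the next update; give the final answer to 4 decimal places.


Sequential Bayesian updating:

Initial prior: P(H) = 0.2000

Update 1:
  P(E) = 0.7679 × 0.2000 + 0.3500 × 0.8000 = 0.15358000 + 0.28000000 = 0.43358000
  P(H|E) = 0.15358000 / 0.43358000 = 0.3542

Update 2:
  P(E) = 0.7679 × 0.3542 + 0.3500 × 0.6458 = 0.27199018 + 0.22603000 = 0.49802018
  P(H|E) = 0.27199018 / 0.49802018 = 0.5461

Final posterior: 0.5461


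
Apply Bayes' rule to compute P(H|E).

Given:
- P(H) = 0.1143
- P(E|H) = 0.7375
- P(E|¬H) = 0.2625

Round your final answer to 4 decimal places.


Bayes' theorem: P(H|E) = P(E|H) × P(H) / P(E)

Step 1: Calculate P(E) using law of total probability
P(E) = P(E|H)P(H) + P(E|¬H)P(¬H)
     = 0.7375 × 0.1143 + 0.2625 × 0.8857
     = 0.08429625 + 0.23249625
     = 0.31679250

Step 2: Apply Bayes' theorem
P(H|E) = P(E|H) × P(H) / P(E)
       = 0.08429625 / 0.31679250
       = 0.2661


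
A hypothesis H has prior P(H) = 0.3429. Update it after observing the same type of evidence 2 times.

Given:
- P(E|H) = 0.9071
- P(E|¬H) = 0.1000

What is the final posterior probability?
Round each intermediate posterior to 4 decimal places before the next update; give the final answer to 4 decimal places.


Sequential Bayesian updating:

Initial prior: P(H) = 0.3429

Update 1:
  P(E) = 0.9071 × 0.3429 + 0.1000 × 0.6571 = 0.31104459 + 0.06571000 = 0.37675459
  P(H|E) = 0.31104459 / 0.37675459 = 0.8256

Update 2:
  P(E) = 0.9071 × 0.8256 + 0.1000 × 0.1744 = 0.74890176 + 0.01744000 = 0.76634176
  P(H|E) = 0.74890176 / 0.76634176 = 0.9772

Final posterior: 0.9772


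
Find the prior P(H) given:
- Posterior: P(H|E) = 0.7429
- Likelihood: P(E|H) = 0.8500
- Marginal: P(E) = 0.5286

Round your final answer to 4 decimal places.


From Bayes' theorem: P(H|E) = P(E|H) × P(H) / P(E)

Rearranging for P(H):
P(H) = P(H|E) × P(E) / P(E|H)
     = 0.7429 × 0.5286 / 0.8500
     = 0.39269694 / 0.8500
     = 0.4620


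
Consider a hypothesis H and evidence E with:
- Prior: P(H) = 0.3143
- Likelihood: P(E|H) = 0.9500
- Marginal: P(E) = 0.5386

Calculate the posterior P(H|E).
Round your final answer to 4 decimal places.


Using Bayes' theorem:

P(H|E) = P(E|H) × P(H) / P(E)
       = 0.9500 × 0.3143 / 0.5386
       = 0.29858500 / 0.5386
       = 0.5544

The evidence strengthens our belief in H.
Prior: 0.3143 → Posterior: 0.5544


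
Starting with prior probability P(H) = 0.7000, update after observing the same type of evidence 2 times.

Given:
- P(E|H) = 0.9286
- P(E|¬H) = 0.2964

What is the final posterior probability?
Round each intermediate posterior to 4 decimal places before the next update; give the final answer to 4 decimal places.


Sequential Bayesian updating:

Initial prior: P(H) = 0.7000

Update 1:
  P(E) = 0.9286 × 0.7000 + 0.2964 × 0.3000 = 0.65002000 + 0.08892000 = 0.73894000
  P(H|E) = 0.65002000 / 0.73894000 = 0.8797

Update 2:
  P(E) = 0.9286 × 0.8797 + 0.2964 × 0.1203 = 0.81688942 + 0.03565692 = 0.85254634
  P(H|E) = 0.81688942 / 0.85254634 = 0.9582

Final posterior: 0.9582


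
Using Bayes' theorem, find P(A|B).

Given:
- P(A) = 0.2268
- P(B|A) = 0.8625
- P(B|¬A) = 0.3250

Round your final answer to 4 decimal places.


Bayes' theorem: P(A|B) = P(B|A) × P(A) / P(B)

Step 1: Calculate P(B) using law of total probability
P(B) = P(B|A)P(A) + P(B|¬A)P(¬A)
     = 0.8625 × 0.2268 + 0.3250 × 0.7732
     = 0.19561500 + 0.25129000
     = 0.44690500

Step 2: Apply Bayes' theorem
P(A|B) = P(B|A) × P(A) / P(B)
       = 0.19561500 / 0.44690500
       = 0.4377


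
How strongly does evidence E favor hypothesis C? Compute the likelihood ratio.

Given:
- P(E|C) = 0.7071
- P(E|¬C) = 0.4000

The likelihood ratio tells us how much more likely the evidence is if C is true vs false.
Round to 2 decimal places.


Likelihood Ratio (LR) = P(E|C) / P(E|¬C)

LR = 0.7071 / 0.4000
   = 1.77

The evidence is 1.77 times more likely if C is true than if C is false.
LR > 1, so observing E raises the odds in favor of C.


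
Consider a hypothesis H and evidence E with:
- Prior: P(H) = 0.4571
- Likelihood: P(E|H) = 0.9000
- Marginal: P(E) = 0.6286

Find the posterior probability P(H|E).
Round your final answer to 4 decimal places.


Using Bayes' theorem:

P(H|E) = P(E|H) × P(H) / P(E)
       = 0.9000 × 0.4571 / 0.6286
       = 0.41139000 / 0.6286
       = 0.6545

The evidence strengthens our belief in H.
Prior: 0.4571 → Posterior: 0.6545


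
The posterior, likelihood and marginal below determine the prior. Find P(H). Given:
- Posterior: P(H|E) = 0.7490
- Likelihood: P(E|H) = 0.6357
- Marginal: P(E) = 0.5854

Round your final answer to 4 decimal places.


From Bayes' theorem: P(H|E) = P(E|H) × P(H) / P(E)

Rearranging for P(H):
P(H) = P(H|E) × P(E) / P(E|H)
     = 0.7490 × 0.5854 / 0.6357
     = 0.43846460 / 0.6357
     = 0.6897


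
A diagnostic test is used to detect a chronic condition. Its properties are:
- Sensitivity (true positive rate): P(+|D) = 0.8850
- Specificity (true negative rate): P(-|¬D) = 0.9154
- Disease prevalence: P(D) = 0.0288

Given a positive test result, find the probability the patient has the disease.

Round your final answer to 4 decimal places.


Let D = has disease, + = positive test

Given:
- P(D) = 0.0288 (prevalence)
- P(+|D) = 0.8850 (sensitivity)
- P(-|¬D) = 0.9154 (specificity)
- P(+|¬D) = 0.0846 (false positive rate = 1 - specificity)

Step 1: Find P(+)
P(+) = P(+|D)P(D) + P(+|¬D)P(¬D)
     = 0.8850 × 0.0288 + 0.0846 × 0.9712
     = 0.02548800 + 0.08216352
     = 0.10765152

Step 2: Apply Bayes' theorem for P(D|+)
P(D|+) = P(+|D)P(D) / P(+)
       = 0.02548800 / 0.10765152
       = 0.2368


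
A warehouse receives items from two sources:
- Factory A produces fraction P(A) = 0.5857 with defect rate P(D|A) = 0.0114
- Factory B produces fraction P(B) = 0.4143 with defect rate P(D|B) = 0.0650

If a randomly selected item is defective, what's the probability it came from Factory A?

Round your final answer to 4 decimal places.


Let A = from Factory A, D = defective

Given:
- P(A) = 0.5857, P(B) = 0.4143
- P(D|A) = 0.0114, P(D|B) = 0.0650

Step 1: Find P(D)
P(D) = P(D|A)P(A) + P(D|B)P(B)
     = 0.0114 × 0.5857 + 0.0650 × 0.4143
     = 0.00667698 + 0.02692950
     = 0.03360648

Step 2: Apply Bayes' theorem
P(A|D) = P(D|A)P(A) / P(D)
       = 0.00667698 / 0.03360648
       = 0.1987


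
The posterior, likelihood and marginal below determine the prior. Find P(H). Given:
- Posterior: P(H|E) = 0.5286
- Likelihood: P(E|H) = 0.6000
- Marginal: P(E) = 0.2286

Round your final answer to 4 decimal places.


From Bayes' theorem: P(H|E) = P(E|H) × P(H) / P(E)

Rearranging for P(H):
P(H) = P(H|E) × P(E) / P(E|H)
     = 0.5286 × 0.2286 / 0.6000
     = 0.12083796 / 0.6000
     = 0.2014


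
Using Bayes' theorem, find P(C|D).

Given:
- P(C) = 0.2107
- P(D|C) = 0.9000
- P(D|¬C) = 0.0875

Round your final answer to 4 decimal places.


Bayes' theorem: P(C|D) = P(D|C) × P(C) / P(D)

Step 1: Calculate P(D) using law of total probability
P(D) = P(D|C)P(C) + P(D|¬C)P(¬C)
     = 0.9000 × 0.2107 + 0.0875 × 0.7893
     = 0.18963000 + 0.06906375
     = 0.25869375

Step 2: Apply Bayes' theorem
P(C|D) = P(D|C) × P(C) / P(D)
       = 0.18963000 / 0.25869375
       = 0.7330


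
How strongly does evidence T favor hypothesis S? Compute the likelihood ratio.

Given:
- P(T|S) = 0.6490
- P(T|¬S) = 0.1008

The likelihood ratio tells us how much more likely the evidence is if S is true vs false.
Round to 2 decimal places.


Likelihood Ratio (LR) = P(T|S) / P(T|¬S)

LR = 0.6490 / 0.1008
   = 6.44

The evidence is 6.44 times more likely if S is true than if S is false.
Because LR exceeds 1, T is evidence for S.


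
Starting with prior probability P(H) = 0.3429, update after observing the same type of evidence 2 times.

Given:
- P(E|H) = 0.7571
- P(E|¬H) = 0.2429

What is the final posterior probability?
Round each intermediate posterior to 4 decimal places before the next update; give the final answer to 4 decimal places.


Sequential Bayesian updating:

Initial prior: P(H) = 0.3429

Update 1:
  P(E) = 0.7571 × 0.3429 + 0.2429 × 0.6571 = 0.25960959 + 0.15960959 = 0.41921918
  P(H|E) = 0.25960959 / 0.41921918 = 0.6193

Update 2:
  P(E) = 0.7571 × 0.6193 + 0.2429 × 0.3807 = 0.46887203 + 0.09247203 = 0.56134406
  P(H|E) = 0.46887203 / 0.56134406 = 0.8353

Final posterior: 0.8353


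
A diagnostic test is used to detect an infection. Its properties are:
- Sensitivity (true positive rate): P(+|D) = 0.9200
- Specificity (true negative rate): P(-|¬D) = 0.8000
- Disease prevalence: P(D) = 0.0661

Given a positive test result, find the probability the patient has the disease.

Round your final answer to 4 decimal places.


Let D = has disease, + = positive test

Given:
- P(D) = 0.0661 (prevalence)
- P(+|D) = 0.9200 (sensitivity)
- P(-|¬D) = 0.8000 (specificity)
- P(+|¬D) = 0.2000 (false positive rate = 1 - specificity)

Step 1: Find P(+)
P(+) = P(+|D)P(D) + P(+|¬D)P(¬D)
     = 0.9200 × 0.0661 + 0.2000 × 0.9339
     = 0.06081200 + 0.18678000
     = 0.24759200

Step 2: Apply Bayes' theorem for P(D|+)
P(D|+) = P(+|D)P(D) / P(+)
       = 0.06081200 / 0.24759200
       = 0.2456


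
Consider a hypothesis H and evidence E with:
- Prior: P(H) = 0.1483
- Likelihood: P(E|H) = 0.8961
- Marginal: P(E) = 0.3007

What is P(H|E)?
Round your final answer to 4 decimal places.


Using Bayes' theorem:

P(H|E) = P(E|H) × P(H) / P(E)
       = 0.8961 × 0.1483 / 0.3007
       = 0.13289163 / 0.3007
       = 0.4419

The evidence strengthens our belief in H.
Prior: 0.1483 → Posterior: 0.4419


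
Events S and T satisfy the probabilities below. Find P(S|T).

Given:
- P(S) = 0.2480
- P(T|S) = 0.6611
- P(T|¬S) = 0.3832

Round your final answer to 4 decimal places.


Bayes' theorem: P(S|T) = P(T|S) × P(S) / P(T)

Step 1: Calculate P(T) using law of total probability
P(T) = P(T|S)P(S) + P(T|¬S)P(¬S)
     = 0.6611 × 0.2480 + 0.3832 × 0.7520
     = 0.16395280 + 0.28816640
     = 0.45211920

Step 2: Apply Bayes' theorem
P(S|T) = P(T|S) × P(S) / P(T)
       = 0.16395280 / 0.45211920
       = 0.3626


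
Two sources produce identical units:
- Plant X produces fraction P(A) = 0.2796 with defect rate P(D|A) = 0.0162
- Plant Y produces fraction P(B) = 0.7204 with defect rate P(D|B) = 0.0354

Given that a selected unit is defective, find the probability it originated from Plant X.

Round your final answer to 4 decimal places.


Let A = from Plant X, D = defective

Given:
- P(A) = 0.2796, P(B) = 0.7204
- P(D|A) = 0.0162, P(D|B) = 0.0354

Step 1: Find P(D)
P(D) = P(D|A)P(A) + P(D|B)P(B)
     = 0.0162 × 0.2796 + 0.0354 × 0.7204
     = 0.00452952 + 0.02550216
     = 0.03003168

Step 2: Apply Bayes' theorem
P(A|D) = P(D|A)P(A) / P(D)
       = 0.00452952 / 0.03003168
       = 0.1508


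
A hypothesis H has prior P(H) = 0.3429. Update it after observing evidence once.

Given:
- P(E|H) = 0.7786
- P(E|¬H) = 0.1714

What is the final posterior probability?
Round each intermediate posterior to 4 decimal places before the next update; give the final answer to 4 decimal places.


Sequential Bayesian updating:

Initial prior: P(H) = 0.3429

Update 1:
  P(E) = 0.7786 × 0.3429 + 0.1714 × 0.6571 = 0.26698194 + 0.11262694 = 0.37960888
  P(H|E) = 0.26698194 / 0.37960888 = 0.7033

Final posterior: 0.7033


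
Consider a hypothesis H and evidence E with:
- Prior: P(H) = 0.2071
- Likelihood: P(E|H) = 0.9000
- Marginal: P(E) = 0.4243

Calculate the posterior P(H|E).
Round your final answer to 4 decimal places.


Using Bayes' theorem:

P(H|E) = P(E|H) × P(H) / P(E)
       = 0.9000 × 0.2071 / 0.4243
       = 0.18639000 / 0.4243
       = 0.4393

The evidence strengthens our belief in H.
Prior: 0.2071 → Posterior: 0.4393


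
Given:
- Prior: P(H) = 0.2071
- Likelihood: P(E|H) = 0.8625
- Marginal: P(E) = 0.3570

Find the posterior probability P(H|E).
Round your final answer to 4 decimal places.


Using Bayes' theorem:

P(H|E) = P(E|H) × P(H) / P(E)
       = 0.8625 × 0.2071 / 0.3570
       = 0.17862375 / 0.3570
       = 0.5003

The evidence strengthens our belief in H.
Prior: 0.2071 → Posterior: 0.5003


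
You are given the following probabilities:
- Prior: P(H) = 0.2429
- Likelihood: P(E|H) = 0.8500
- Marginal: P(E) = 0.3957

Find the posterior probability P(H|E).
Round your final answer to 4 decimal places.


Using Bayes' theorem:

P(H|E) = P(E|H) × P(H) / P(E)
       = 0.8500 × 0.2429 / 0.3957
       = 0.20646500 / 0.3957
       = 0.5218

The evidence strengthens our belief in H.
Prior: 0.2429 → Posterior: 0.5218


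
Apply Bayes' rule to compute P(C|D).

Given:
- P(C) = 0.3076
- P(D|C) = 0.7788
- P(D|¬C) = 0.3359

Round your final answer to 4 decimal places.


Bayes' theorem: P(C|D) = P(D|C) × P(C) / P(D)

Step 1: Calculate P(D) using law of total probability
P(D) = P(D|C)P(C) + P(D|¬C)P(¬C)
     = 0.7788 × 0.3076 + 0.3359 × 0.6924
     = 0.23955888 + 0.23257716
     = 0.47213604

Step 2: Apply Bayes' theorem
P(C|D) = P(D|C) × P(C) / P(D)
       = 0.23955888 / 0.47213604
       = 0.5074


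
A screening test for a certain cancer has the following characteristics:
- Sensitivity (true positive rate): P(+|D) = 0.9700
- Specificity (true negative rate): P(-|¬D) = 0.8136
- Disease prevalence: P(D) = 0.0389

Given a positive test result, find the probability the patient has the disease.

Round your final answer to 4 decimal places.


Let D = has disease, + = positive test

Given:
- P(D) = 0.0389 (prevalence)
- P(+|D) = 0.9700 (sensitivity)
- P(-|¬D) = 0.8136 (specificity)
- P(+|¬D) = 0.1864 (false positive rate = 1 - specificity)

Step 1: Find P(+)
P(+) = P(+|D)P(D) + P(+|¬D)P(¬D)
     = 0.9700 × 0.0389 + 0.1864 × 0.9611
     = 0.03773300 + 0.17914904
     = 0.21688204

Step 2: Apply Bayes' theorem for P(D|+)
P(D|+) = P(+|D)P(D) / P(+)
       = 0.03773300 / 0.21688204
       = 0.1740


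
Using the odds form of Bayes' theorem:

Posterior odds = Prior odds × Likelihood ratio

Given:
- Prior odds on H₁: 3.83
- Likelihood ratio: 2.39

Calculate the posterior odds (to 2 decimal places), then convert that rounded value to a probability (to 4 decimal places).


Step 1: Calculate posterior odds
Posterior odds = Prior odds × LR
               = 3.83 × 2.39
               = 9.15

Step 2: Convert to probability
P(H₁|E) = Posterior odds / (1 + Posterior odds)
       = 9.15 / (1 + 9.15)
       = 9.15 / 10.15
       = 0.9015

The evidence increased P(H₁) from 0.7930 to 0.9015.


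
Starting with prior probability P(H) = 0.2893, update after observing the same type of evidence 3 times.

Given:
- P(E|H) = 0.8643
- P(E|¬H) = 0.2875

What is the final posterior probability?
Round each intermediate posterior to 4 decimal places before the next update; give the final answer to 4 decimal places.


Sequential Bayesian updating:

Initial prior: P(H) = 0.2893

Update 1:
  P(E) = 0.8643 × 0.2893 + 0.2875 × 0.7107 = 0.25004199 + 0.20432625 = 0.45436824
  P(H|E) = 0.25004199 / 0.45436824 = 0.5503

Update 2:
  P(E) = 0.8643 × 0.5503 + 0.2875 × 0.4497 = 0.47562429 + 0.12928875 = 0.60491304
  P(H|E) = 0.47562429 / 0.60491304 = 0.7863

Update 3:
  P(E) = 0.8643 × 0.7863 + 0.2875 × 0.2137 = 0.67959909 + 0.06143875 = 0.74103784
  P(H|E) = 0.67959909 / 0.74103784 = 0.9171

Final posterior: 0.9171


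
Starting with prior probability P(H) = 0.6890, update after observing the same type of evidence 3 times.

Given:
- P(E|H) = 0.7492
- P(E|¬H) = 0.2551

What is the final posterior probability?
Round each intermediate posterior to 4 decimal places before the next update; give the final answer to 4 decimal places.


Sequential Bayesian updating:

Initial prior: P(H) = 0.6890

Update 1:
  P(E) = 0.7492 × 0.6890 + 0.2551 × 0.3110 = 0.51619880 + 0.07933610 = 0.59553490
  P(H|E) = 0.51619880 / 0.59553490 = 0.8668

Update 2:
  P(E) = 0.7492 × 0.8668 + 0.2551 × 0.1332 = 0.64940656 + 0.03397932 = 0.68338588
  P(H|E) = 0.64940656 / 0.68338588 = 0.9503

Update 3:
  P(E) = 0.7492 × 0.9503 + 0.2551 × 0.0497 = 0.71196476 + 0.01267847 = 0.72464323
  P(H|E) = 0.71196476 / 0.72464323 = 0.9825

Final posterior: 0.9825


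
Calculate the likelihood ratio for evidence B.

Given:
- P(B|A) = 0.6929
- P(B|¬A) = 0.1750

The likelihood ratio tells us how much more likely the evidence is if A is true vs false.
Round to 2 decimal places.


Likelihood Ratio (LR) = P(B|A) / P(B|¬A)

LR = 0.6929 / 0.1750
   = 3.96

The evidence is 3.96 times more likely if A is true than if A is false.
Since LR > 1, the evidence supports A over ¬A.


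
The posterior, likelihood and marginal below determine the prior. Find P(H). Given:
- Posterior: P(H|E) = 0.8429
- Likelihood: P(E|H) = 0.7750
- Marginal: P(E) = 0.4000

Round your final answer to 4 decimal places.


From Bayes' theorem: P(H|E) = P(E|H) × P(H) / P(E)

Rearranging for P(H):
P(H) = P(H|E) × P(E) / P(E|H)
     = 0.8429 × 0.4000 / 0.7750
     = 0.33716000 / 0.7750
     = 0.4350


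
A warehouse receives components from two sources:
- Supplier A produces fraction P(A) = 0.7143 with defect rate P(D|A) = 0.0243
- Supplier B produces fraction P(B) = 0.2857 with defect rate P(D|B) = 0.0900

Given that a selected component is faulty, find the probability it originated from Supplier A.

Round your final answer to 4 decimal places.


Let A = from Supplier A, D = faulty

Given:
- P(A) = 0.7143, P(B) = 0.2857
- P(D|A) = 0.0243, P(D|B) = 0.0900

Step 1: Find P(D)
P(D) = P(D|A)P(A) + P(D|B)P(B)
     = 0.0243 × 0.7143 + 0.0900 × 0.2857
     = 0.01735749 + 0.02571300
     = 0.04307049

Step 2: Apply Bayes' theorem
P(A|D) = P(D|A)P(A) / P(D)
       = 0.01735749 / 0.04307049
       = 0.4030


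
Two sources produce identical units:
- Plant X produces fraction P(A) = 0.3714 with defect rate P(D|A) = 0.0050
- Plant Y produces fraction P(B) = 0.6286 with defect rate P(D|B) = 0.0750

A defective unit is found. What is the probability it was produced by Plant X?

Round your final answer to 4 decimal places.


Let A = from Plant X, D = defective

Given:
- P(A) = 0.3714, P(B) = 0.6286
- P(D|A) = 0.0050, P(D|B) = 0.0750

Step 1: Find P(D)
P(D) = P(D|A)P(A) + P(D|B)P(B)
     = 0.0050 × 0.3714 + 0.0750 × 0.6286
     = 0.00185700 + 0.04714500
     = 0.04900200

Step 2: Apply Bayes' theorem
P(A|D) = P(D|A)P(A) / P(D)
       = 0.00185700 / 0.04900200
       = 0.0379


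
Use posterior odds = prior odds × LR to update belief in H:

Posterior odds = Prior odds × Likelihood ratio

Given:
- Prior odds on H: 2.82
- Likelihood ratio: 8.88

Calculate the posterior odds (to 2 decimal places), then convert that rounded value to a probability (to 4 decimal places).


Step 1: Calculate posterior odds
Posterior odds = Prior odds × LR
               = 2.82 × 8.88
               = 25.04

Step 2: Convert to probability
P(H|E) = Posterior odds / (1 + Posterior odds)
       = 25.04 / (1 + 25.04)
       = 25.04 / 26.04
       = 0.9616

The evidence increased P(H) from 0.7382 to 0.9616.


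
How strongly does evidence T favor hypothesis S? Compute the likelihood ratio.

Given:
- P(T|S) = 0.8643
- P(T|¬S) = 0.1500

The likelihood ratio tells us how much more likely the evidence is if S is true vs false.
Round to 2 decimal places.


Likelihood Ratio (LR) = P(T|S) / P(T|¬S)

LR = 0.8643 / 0.1500
   = 5.76

The evidence is 5.76 times more likely if S is true than if S is false.
LR > 1, so observing T raises the odds in favor of S.


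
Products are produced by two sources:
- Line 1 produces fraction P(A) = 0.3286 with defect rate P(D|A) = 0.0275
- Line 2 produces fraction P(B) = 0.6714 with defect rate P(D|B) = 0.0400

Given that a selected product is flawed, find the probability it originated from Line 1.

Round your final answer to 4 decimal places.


Let A = from Line 1, D = flawed

Given:
- P(A) = 0.3286, P(B) = 0.6714
- P(D|A) = 0.0275, P(D|B) = 0.0400

Step 1: Find P(D)
P(D) = P(D|A)P(A) + P(D|B)P(B)
     = 0.0275 × 0.3286 + 0.0400 × 0.6714
     = 0.00903650 + 0.02685600
     = 0.03589250

Step 2: Apply Bayes' theorem
P(A|D) = P(D|A)P(A) / P(D)
       = 0.00903650 / 0.03589250
       = 0.2518


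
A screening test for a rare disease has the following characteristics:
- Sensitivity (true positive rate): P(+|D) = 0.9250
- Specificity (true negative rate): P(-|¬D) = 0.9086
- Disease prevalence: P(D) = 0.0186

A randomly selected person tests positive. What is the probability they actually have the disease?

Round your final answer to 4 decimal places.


Let D = has disease, + = positive test

Given:
- P(D) = 0.0186 (prevalence)
- P(+|D) = 0.9250 (sensitivity)
- P(-|¬D) = 0.9086 (specificity)
- P(+|¬D) = 0.0914 (false positive rate = 1 - specificity)

Step 1: Find P(+)
P(+) = P(+|D)P(D) + P(+|¬D)P(¬D)
     = 0.9250 × 0.0186 + 0.0914 × 0.9814
     = 0.01720500 + 0.08969996
     = 0.10690496

Step 2: Apply Bayes' theorem for P(D|+)
P(D|+) = P(+|D)P(D) / P(+)
       = 0.01720500 / 0.10690496
       = 0.1609


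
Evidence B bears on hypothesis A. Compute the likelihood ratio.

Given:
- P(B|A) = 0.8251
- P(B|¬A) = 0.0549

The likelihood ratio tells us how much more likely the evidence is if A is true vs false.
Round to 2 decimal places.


Likelihood Ratio (LR) = P(B|A) / P(B|¬A)

LR = 0.8251 / 0.0549
   = 15.03

The evidence is 15.03 times more likely if A is true than if A is false.
Because LR exceeds 1, B is evidence for A.


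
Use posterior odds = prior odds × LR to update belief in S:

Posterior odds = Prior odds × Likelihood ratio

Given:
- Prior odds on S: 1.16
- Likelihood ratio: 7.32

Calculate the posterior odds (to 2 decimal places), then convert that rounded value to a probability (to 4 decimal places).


Step 1: Calculate posterior odds
Posterior odds = Prior odds × LR
               = 1.16 × 7.32
               = 8.49

Step 2: Convert to probability
P(S|E) = Posterior odds / (1 + Posterior odds)
       = 8.49 / (1 + 8.49)
       = 8.49 / 9.49
       = 0.8946

The evidence increased P(S) from 0.5370 to 0.8946.


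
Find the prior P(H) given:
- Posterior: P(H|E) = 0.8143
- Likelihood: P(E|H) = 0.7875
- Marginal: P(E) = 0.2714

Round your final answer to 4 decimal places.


From Bayes' theorem: P(H|E) = P(E|H) × P(H) / P(E)

Rearranging for P(H):
P(H) = P(H|E) × P(E) / P(E|H)
     = 0.8143 × 0.2714 / 0.7875
     = 0.22100102 / 0.7875
     = 0.2806


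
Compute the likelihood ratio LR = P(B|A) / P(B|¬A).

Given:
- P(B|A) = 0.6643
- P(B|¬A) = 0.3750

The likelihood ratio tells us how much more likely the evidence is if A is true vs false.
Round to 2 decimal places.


Likelihood Ratio (LR) = P(B|A) / P(B|¬A)

LR = 0.6643 / 0.3750
   = 1.77

The evidence is 1.77 times more likely if A is true than if A is false.
Since LR > 1, the evidence supports A over ¬A.


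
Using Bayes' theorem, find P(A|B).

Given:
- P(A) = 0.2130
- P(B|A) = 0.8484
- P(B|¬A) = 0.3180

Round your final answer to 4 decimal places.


Bayes' theorem: P(A|B) = P(B|A) × P(A) / P(B)

Step 1: Calculate P(B) using law of total probability
P(B) = P(B|A)P(A) + P(B|¬A)P(¬A)
     = 0.8484 × 0.2130 + 0.3180 × 0.7870
     = 0.18070920 + 0.25026600
     = 0.43097520

Step 2: Apply Bayes' theorem
P(A|B) = P(B|A) × P(A) / P(B)
       = 0.18070920 / 0.43097520
       = 0.4193


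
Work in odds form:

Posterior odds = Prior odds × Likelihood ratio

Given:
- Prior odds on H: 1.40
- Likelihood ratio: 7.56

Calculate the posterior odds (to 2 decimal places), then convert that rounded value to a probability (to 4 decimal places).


Step 1: Calculate posterior odds
Posterior odds = Prior odds × LR
               = 1.40 × 7.56
               = 10.58

Step 2: Convert to probability
P(H|E) = Posterior odds / (1 + Posterior odds)
       = 10.58 / (1 + 10.58)
       = 10.58 / 11.58
       = 0.9136

The evidence increased P(H) from 0.5833 to 0.9136.


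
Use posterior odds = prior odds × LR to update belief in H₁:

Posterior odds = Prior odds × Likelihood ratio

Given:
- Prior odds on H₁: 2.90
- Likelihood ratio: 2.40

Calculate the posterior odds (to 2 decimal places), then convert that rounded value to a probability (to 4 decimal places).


Step 1: Calculate posterior odds
Posterior odds = Prior odds × LR
               = 2.90 × 2.40
               = 6.96

Step 2: Convert to probability
P(H₁|E) = Posterior odds / (1 + Posterior odds)
       = 6.96 / (1 + 6.96)
       = 6.96 / 7.96
       = 0.8744

The evidence increased P(H₁) from 0.7436 to 0.8744.


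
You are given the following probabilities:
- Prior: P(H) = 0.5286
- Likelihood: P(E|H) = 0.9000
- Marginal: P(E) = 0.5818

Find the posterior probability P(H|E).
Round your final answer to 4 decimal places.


Using Bayes' theorem:

P(H|E) = P(E|H) × P(H) / P(E)
       = 0.9000 × 0.5286 / 0.5818
       = 0.47574000 / 0.5818
       = 0.8177

The evidence strengthens our belief in H.
Prior: 0.5286 → Posterior: 0.8177


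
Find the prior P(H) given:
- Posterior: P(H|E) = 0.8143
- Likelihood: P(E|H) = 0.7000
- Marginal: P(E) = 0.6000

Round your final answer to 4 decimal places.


From Bayes' theorem: P(H|E) = P(E|H) × P(H) / P(E)

Rearranging for P(H):
P(H) = P(H|E) × P(E) / P(E|H)
     = 0.8143 × 0.6000 / 0.7000
     = 0.48858000 / 0.7000
     = 0.6980


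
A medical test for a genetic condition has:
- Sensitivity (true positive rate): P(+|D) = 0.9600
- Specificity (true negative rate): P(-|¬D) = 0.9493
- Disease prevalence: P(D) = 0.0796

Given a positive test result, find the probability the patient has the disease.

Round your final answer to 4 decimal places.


Let D = has disease, + = positive test

Given:
- P(D) = 0.0796 (prevalence)
- P(+|D) = 0.9600 (sensitivity)
- P(-|¬D) = 0.9493 (specificity)
- P(+|¬D) = 0.0507 (false positive rate = 1 - specificity)

Step 1: Find P(+)
P(+) = P(+|D)P(D) + P(+|¬D)P(¬D)
     = 0.9600 × 0.0796 + 0.0507 × 0.9204
     = 0.07641600 + 0.04666428
     = 0.12308028

Step 2: Apply Bayes' theorem for P(D|+)
P(D|+) = P(+|D)P(D) / P(+)
       = 0.07641600 / 0.12308028
       = 0.6209


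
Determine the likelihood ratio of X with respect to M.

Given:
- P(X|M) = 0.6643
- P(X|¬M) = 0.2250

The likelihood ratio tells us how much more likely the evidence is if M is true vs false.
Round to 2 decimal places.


Likelihood Ratio (LR) = P(X|M) / P(X|¬M)

LR = 0.6643 / 0.2250
   = 2.95

The evidence is 2.95 times more likely if M is true than if M is false.
Because LR exceeds 1, X is evidence for M.


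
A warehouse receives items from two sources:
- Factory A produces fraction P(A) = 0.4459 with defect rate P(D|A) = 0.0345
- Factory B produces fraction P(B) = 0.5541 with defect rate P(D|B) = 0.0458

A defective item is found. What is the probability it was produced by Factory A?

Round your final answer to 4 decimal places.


Let A = from Factory A, D = defective

Given:
- P(A) = 0.4459, P(B) = 0.5541
- P(D|A) = 0.0345, P(D|B) = 0.0458

Step 1: Find P(D)
P(D) = P(D|A)P(A) + P(D|B)P(B)
     = 0.0345 × 0.4459 + 0.0458 × 0.5541
     = 0.01538355 + 0.02537778
     = 0.04076133

Step 2: Apply Bayes' theorem
P(A|D) = P(D|A)P(A) / P(D)
       = 0.01538355 / 0.04076133
       = 0.3774


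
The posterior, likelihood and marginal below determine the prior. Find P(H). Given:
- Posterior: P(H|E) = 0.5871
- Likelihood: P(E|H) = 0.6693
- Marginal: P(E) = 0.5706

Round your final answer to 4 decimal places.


From Bayes' theorem: P(H|E) = P(E|H) × P(H) / P(E)

Rearranging for P(H):
P(H) = P(H|E) × P(E) / P(E|H)
     = 0.5871 × 0.5706 / 0.6693
     = 0.33499926 / 0.6693
     = 0.5005


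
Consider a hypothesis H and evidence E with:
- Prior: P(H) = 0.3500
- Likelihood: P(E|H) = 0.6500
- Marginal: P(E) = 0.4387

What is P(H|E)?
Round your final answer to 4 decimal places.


Using Bayes' theorem:

P(H|E) = P(E|H) × P(H) / P(E)
       = 0.6500 × 0.3500 / 0.4387
       = 0.22750000 / 0.4387
       = 0.5186

The evidence strengthens our belief in H.
Prior: 0.3500 → Posterior: 0.5186


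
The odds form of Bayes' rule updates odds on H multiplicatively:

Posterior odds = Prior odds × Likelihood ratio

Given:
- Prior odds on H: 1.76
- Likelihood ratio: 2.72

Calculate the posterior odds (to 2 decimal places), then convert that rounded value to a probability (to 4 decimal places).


Step 1: Calculate posterior odds
Posterior odds = Prior odds × LR
               = 1.76 × 2.72
               = 4.79

Step 2: Convert to probability
P(H|E) = Posterior odds / (1 + Posterior odds)
       = 4.79 / (1 + 4.79)
       = 4.79 / 5.79
       = 0.8273

The evidence increased P(H) from 0.6377 to 0.8273.


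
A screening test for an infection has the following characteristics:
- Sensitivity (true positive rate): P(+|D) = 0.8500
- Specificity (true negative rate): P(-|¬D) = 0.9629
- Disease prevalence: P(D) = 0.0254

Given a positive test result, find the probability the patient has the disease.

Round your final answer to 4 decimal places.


Let D = has disease, + = positive test

Given:
- P(D) = 0.0254 (prevalence)
- P(+|D) = 0.8500 (sensitivity)
- P(-|¬D) = 0.9629 (specificity)
- P(+|¬D) = 0.0371 (false positive rate = 1 - specificity)

Step 1: Find P(+)
P(+) = P(+|D)P(D) + P(+|¬D)P(¬D)
     = 0.8500 × 0.0254 + 0.0371 × 0.9746
     = 0.02159000 + 0.03615766
     = 0.05774766

Step 2: Apply Bayes' theorem for P(D|+)
P(D|+) = P(+|D)P(D) / P(+)
       = 0.02159000 / 0.05774766
       = 0.3739


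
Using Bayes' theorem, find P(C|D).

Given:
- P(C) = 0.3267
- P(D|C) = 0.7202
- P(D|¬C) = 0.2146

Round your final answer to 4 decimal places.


Bayes' theorem: P(C|D) = P(D|C) × P(C) / P(D)

Step 1: Calculate P(D) using law of total probability
P(D) = P(D|C)P(C) + P(D|¬C)P(¬C)
     = 0.7202 × 0.3267 + 0.2146 × 0.6733
     = 0.23528934 + 0.14449018
     = 0.37977952

Step 2: Apply Bayes' theorem
P(C|D) = P(D|C) × P(C) / P(D)
       = 0.23528934 / 0.37977952
       = 0.6195


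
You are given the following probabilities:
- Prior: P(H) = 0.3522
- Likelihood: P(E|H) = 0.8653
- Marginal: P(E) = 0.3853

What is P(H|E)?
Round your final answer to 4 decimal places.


Using Bayes' theorem:

P(H|E) = P(E|H) × P(H) / P(E)
       = 0.8653 × 0.3522 / 0.3853
       = 0.30475866 / 0.3853
       = 0.7910

The evidence strengthens our belief in H.
Prior: 0.3522 → Posterior: 0.7910


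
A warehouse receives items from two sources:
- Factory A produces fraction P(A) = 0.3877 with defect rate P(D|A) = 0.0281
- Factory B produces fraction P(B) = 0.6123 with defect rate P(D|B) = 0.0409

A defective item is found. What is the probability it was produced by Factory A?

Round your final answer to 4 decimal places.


Let A = from Factory A, D = defective

Given:
- P(A) = 0.3877, P(B) = 0.6123
- P(D|A) = 0.0281, P(D|B) = 0.0409

Step 1: Find P(D)
P(D) = P(D|A)P(A) + P(D|B)P(B)
     = 0.0281 × 0.3877 + 0.0409 × 0.6123
     = 0.01089437 + 0.02504307
     = 0.03593744

Step 2: Apply Bayes' theorem
P(A|D) = P(D|A)P(A) / P(D)
       = 0.01089437 / 0.03593744
       = 0.3031
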